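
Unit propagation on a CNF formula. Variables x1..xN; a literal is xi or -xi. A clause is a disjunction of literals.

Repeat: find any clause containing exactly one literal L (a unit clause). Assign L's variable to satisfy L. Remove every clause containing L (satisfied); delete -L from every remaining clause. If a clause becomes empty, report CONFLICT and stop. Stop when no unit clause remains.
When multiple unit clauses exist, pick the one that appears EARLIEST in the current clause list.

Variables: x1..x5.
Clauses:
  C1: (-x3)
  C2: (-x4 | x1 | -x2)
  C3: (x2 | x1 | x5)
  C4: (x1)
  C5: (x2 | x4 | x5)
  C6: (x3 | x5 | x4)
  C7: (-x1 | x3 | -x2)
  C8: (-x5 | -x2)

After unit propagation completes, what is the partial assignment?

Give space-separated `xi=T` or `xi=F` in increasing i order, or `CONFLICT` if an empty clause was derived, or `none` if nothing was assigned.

Answer: x1=T x2=F x3=F

Derivation:
unit clause [-3] forces x3=F; simplify:
  drop 3 from [3, 5, 4] -> [5, 4]
  drop 3 from [-1, 3, -2] -> [-1, -2]
  satisfied 1 clause(s); 7 remain; assigned so far: [3]
unit clause [1] forces x1=T; simplify:
  drop -1 from [-1, -2] -> [-2]
  satisfied 3 clause(s); 4 remain; assigned so far: [1, 3]
unit clause [-2] forces x2=F; simplify:
  drop 2 from [2, 4, 5] -> [4, 5]
  satisfied 2 clause(s); 2 remain; assigned so far: [1, 2, 3]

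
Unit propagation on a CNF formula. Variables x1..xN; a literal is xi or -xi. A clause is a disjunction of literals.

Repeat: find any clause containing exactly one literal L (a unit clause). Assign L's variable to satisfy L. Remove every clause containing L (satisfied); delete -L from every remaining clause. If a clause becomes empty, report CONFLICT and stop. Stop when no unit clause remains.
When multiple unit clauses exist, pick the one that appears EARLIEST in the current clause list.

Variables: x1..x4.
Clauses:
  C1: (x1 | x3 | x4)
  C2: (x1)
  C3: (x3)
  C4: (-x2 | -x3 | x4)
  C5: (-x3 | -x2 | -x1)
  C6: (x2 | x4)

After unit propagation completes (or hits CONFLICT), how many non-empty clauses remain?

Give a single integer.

unit clause [1] forces x1=T; simplify:
  drop -1 from [-3, -2, -1] -> [-3, -2]
  satisfied 2 clause(s); 4 remain; assigned so far: [1]
unit clause [3] forces x3=T; simplify:
  drop -3 from [-2, -3, 4] -> [-2, 4]
  drop -3 from [-3, -2] -> [-2]
  satisfied 1 clause(s); 3 remain; assigned so far: [1, 3]
unit clause [-2] forces x2=F; simplify:
  drop 2 from [2, 4] -> [4]
  satisfied 2 clause(s); 1 remain; assigned so far: [1, 2, 3]
unit clause [4] forces x4=T; simplify:
  satisfied 1 clause(s); 0 remain; assigned so far: [1, 2, 3, 4]

Answer: 0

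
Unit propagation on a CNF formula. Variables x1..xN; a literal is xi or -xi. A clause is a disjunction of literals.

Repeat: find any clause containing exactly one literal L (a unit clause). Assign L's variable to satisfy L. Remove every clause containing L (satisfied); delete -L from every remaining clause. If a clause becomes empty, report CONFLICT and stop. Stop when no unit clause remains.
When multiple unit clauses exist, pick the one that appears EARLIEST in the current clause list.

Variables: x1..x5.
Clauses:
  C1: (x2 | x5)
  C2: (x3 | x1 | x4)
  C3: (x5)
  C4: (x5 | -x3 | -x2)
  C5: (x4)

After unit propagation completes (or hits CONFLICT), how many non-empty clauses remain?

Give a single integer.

unit clause [5] forces x5=T; simplify:
  satisfied 3 clause(s); 2 remain; assigned so far: [5]
unit clause [4] forces x4=T; simplify:
  satisfied 2 clause(s); 0 remain; assigned so far: [4, 5]

Answer: 0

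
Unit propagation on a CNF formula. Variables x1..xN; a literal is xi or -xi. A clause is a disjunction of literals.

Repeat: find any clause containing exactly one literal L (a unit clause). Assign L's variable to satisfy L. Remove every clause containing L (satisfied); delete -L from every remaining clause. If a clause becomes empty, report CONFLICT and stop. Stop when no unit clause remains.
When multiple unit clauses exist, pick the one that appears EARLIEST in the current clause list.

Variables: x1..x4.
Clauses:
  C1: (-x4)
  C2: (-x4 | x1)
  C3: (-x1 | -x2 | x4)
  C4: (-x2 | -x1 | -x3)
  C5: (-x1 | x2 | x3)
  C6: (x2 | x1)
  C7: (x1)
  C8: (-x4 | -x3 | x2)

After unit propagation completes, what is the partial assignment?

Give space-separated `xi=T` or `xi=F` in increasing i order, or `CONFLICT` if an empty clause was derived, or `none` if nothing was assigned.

unit clause [-4] forces x4=F; simplify:
  drop 4 from [-1, -2, 4] -> [-1, -2]
  satisfied 3 clause(s); 5 remain; assigned so far: [4]
unit clause [1] forces x1=T; simplify:
  drop -1 from [-1, -2] -> [-2]
  drop -1 from [-2, -1, -3] -> [-2, -3]
  drop -1 from [-1, 2, 3] -> [2, 3]
  satisfied 2 clause(s); 3 remain; assigned so far: [1, 4]
unit clause [-2] forces x2=F; simplify:
  drop 2 from [2, 3] -> [3]
  satisfied 2 clause(s); 1 remain; assigned so far: [1, 2, 4]
unit clause [3] forces x3=T; simplify:
  satisfied 1 clause(s); 0 remain; assigned so far: [1, 2, 3, 4]

Answer: x1=T x2=F x3=T x4=F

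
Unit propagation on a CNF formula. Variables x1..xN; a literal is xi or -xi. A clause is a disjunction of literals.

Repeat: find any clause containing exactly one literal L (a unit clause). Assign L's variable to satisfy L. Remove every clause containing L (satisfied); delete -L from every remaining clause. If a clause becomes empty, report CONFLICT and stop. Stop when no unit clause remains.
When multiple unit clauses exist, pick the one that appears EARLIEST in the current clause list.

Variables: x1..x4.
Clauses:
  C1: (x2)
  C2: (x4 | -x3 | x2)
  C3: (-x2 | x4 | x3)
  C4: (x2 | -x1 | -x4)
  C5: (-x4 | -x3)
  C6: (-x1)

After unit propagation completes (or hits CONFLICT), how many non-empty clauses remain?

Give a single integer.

Answer: 2

Derivation:
unit clause [2] forces x2=T; simplify:
  drop -2 from [-2, 4, 3] -> [4, 3]
  satisfied 3 clause(s); 3 remain; assigned so far: [2]
unit clause [-1] forces x1=F; simplify:
  satisfied 1 clause(s); 2 remain; assigned so far: [1, 2]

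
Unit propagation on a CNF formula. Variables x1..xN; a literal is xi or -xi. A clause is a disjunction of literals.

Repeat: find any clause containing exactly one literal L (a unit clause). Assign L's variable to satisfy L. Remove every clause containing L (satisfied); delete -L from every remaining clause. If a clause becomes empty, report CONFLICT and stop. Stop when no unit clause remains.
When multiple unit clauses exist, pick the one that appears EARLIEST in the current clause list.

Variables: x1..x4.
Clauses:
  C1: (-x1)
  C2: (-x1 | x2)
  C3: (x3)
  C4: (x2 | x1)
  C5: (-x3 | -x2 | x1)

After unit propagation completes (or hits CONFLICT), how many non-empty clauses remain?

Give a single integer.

Answer: 0

Derivation:
unit clause [-1] forces x1=F; simplify:
  drop 1 from [2, 1] -> [2]
  drop 1 from [-3, -2, 1] -> [-3, -2]
  satisfied 2 clause(s); 3 remain; assigned so far: [1]
unit clause [3] forces x3=T; simplify:
  drop -3 from [-3, -2] -> [-2]
  satisfied 1 clause(s); 2 remain; assigned so far: [1, 3]
unit clause [2] forces x2=T; simplify:
  drop -2 from [-2] -> [] (empty!)
  satisfied 1 clause(s); 1 remain; assigned so far: [1, 2, 3]
CONFLICT (empty clause)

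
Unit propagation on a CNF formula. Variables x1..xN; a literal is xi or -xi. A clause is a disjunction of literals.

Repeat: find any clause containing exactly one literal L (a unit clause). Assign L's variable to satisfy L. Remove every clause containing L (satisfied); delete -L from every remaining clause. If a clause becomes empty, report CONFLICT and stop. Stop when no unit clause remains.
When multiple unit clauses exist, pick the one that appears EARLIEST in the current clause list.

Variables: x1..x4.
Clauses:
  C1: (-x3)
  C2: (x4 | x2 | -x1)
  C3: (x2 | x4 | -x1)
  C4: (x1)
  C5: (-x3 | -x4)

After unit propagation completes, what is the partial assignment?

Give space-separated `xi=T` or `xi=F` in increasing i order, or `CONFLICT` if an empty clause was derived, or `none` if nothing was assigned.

unit clause [-3] forces x3=F; simplify:
  satisfied 2 clause(s); 3 remain; assigned so far: [3]
unit clause [1] forces x1=T; simplify:
  drop -1 from [4, 2, -1] -> [4, 2]
  drop -1 from [2, 4, -1] -> [2, 4]
  satisfied 1 clause(s); 2 remain; assigned so far: [1, 3]

Answer: x1=T x3=F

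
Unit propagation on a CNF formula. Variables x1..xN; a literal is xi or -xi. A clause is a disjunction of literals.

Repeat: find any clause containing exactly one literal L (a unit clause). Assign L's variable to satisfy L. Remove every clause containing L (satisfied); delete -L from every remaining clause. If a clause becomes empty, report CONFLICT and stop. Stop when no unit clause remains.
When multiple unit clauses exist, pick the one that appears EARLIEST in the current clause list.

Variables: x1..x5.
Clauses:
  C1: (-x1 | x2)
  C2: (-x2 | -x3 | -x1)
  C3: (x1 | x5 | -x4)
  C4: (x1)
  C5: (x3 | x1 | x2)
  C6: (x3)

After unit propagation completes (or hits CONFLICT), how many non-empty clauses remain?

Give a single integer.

Answer: 0

Derivation:
unit clause [1] forces x1=T; simplify:
  drop -1 from [-1, 2] -> [2]
  drop -1 from [-2, -3, -1] -> [-2, -3]
  satisfied 3 clause(s); 3 remain; assigned so far: [1]
unit clause [2] forces x2=T; simplify:
  drop -2 from [-2, -3] -> [-3]
  satisfied 1 clause(s); 2 remain; assigned so far: [1, 2]
unit clause [-3] forces x3=F; simplify:
  drop 3 from [3] -> [] (empty!)
  satisfied 1 clause(s); 1 remain; assigned so far: [1, 2, 3]
CONFLICT (empty clause)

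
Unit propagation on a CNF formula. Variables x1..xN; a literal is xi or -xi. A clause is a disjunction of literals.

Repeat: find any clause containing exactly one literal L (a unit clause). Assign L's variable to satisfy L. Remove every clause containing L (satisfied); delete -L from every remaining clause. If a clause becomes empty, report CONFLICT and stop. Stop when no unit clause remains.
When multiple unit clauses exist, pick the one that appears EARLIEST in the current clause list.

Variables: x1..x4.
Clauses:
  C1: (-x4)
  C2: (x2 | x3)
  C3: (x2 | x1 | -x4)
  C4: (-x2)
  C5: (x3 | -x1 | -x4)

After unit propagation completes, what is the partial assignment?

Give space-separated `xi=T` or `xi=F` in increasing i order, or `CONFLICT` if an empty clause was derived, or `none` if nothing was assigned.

Answer: x2=F x3=T x4=F

Derivation:
unit clause [-4] forces x4=F; simplify:
  satisfied 3 clause(s); 2 remain; assigned so far: [4]
unit clause [-2] forces x2=F; simplify:
  drop 2 from [2, 3] -> [3]
  satisfied 1 clause(s); 1 remain; assigned so far: [2, 4]
unit clause [3] forces x3=T; simplify:
  satisfied 1 clause(s); 0 remain; assigned so far: [2, 3, 4]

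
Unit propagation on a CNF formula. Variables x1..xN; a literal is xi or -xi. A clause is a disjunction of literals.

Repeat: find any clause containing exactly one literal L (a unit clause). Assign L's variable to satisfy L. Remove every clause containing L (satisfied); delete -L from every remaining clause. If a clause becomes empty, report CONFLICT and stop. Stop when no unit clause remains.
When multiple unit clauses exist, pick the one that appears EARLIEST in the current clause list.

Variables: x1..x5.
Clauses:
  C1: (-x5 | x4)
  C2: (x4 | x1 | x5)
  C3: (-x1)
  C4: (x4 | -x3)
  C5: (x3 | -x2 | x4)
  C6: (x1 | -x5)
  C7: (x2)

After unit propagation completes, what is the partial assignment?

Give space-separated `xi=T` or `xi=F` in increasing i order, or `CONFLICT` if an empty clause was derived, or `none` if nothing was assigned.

Answer: x1=F x2=T x4=T x5=F

Derivation:
unit clause [-1] forces x1=F; simplify:
  drop 1 from [4, 1, 5] -> [4, 5]
  drop 1 from [1, -5] -> [-5]
  satisfied 1 clause(s); 6 remain; assigned so far: [1]
unit clause [-5] forces x5=F; simplify:
  drop 5 from [4, 5] -> [4]
  satisfied 2 clause(s); 4 remain; assigned so far: [1, 5]
unit clause [4] forces x4=T; simplify:
  satisfied 3 clause(s); 1 remain; assigned so far: [1, 4, 5]
unit clause [2] forces x2=T; simplify:
  satisfied 1 clause(s); 0 remain; assigned so far: [1, 2, 4, 5]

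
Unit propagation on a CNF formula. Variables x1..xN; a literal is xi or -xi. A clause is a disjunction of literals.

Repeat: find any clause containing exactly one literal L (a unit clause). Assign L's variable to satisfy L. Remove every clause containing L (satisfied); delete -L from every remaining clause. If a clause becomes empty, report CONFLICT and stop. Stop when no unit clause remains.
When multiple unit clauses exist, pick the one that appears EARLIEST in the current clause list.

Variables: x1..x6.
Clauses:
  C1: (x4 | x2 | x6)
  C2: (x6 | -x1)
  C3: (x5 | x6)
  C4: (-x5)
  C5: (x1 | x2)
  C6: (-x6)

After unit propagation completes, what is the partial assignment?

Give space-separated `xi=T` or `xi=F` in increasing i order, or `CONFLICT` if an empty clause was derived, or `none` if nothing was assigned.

Answer: CONFLICT

Derivation:
unit clause [-5] forces x5=F; simplify:
  drop 5 from [5, 6] -> [6]
  satisfied 1 clause(s); 5 remain; assigned so far: [5]
unit clause [6] forces x6=T; simplify:
  drop -6 from [-6] -> [] (empty!)
  satisfied 3 clause(s); 2 remain; assigned so far: [5, 6]
CONFLICT (empty clause)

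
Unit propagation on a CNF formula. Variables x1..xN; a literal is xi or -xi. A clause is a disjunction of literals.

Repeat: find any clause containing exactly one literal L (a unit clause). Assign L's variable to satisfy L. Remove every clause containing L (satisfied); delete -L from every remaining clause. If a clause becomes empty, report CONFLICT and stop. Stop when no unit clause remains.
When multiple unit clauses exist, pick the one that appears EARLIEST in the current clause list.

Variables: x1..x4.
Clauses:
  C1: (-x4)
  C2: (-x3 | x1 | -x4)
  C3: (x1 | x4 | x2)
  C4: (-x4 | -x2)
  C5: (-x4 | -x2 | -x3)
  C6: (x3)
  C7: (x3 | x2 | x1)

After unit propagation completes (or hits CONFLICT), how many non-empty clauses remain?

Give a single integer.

unit clause [-4] forces x4=F; simplify:
  drop 4 from [1, 4, 2] -> [1, 2]
  satisfied 4 clause(s); 3 remain; assigned so far: [4]
unit clause [3] forces x3=T; simplify:
  satisfied 2 clause(s); 1 remain; assigned so far: [3, 4]

Answer: 1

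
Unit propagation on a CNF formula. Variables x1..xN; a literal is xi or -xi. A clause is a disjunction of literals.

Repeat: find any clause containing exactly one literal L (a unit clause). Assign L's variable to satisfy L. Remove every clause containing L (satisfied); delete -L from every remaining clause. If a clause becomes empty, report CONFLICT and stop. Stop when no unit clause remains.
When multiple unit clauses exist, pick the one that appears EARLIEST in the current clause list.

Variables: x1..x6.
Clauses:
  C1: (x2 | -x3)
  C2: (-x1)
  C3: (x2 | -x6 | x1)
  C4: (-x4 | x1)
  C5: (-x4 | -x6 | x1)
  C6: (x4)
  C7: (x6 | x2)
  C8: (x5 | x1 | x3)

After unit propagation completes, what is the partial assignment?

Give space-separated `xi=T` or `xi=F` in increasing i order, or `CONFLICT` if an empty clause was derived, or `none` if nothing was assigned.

Answer: CONFLICT

Derivation:
unit clause [-1] forces x1=F; simplify:
  drop 1 from [2, -6, 1] -> [2, -6]
  drop 1 from [-4, 1] -> [-4]
  drop 1 from [-4, -6, 1] -> [-4, -6]
  drop 1 from [5, 1, 3] -> [5, 3]
  satisfied 1 clause(s); 7 remain; assigned so far: [1]
unit clause [-4] forces x4=F; simplify:
  drop 4 from [4] -> [] (empty!)
  satisfied 2 clause(s); 5 remain; assigned so far: [1, 4]
CONFLICT (empty clause)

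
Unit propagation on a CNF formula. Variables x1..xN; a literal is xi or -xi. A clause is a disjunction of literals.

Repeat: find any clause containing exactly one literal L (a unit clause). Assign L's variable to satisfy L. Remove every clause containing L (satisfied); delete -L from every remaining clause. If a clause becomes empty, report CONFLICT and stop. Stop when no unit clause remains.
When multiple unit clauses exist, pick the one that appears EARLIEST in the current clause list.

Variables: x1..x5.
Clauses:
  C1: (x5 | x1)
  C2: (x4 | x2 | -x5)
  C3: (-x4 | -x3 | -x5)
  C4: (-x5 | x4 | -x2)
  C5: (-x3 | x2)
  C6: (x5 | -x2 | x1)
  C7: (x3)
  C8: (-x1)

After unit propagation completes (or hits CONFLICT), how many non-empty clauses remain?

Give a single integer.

unit clause [3] forces x3=T; simplify:
  drop -3 from [-4, -3, -5] -> [-4, -5]
  drop -3 from [-3, 2] -> [2]
  satisfied 1 clause(s); 7 remain; assigned so far: [3]
unit clause [2] forces x2=T; simplify:
  drop -2 from [-5, 4, -2] -> [-5, 4]
  drop -2 from [5, -2, 1] -> [5, 1]
  satisfied 2 clause(s); 5 remain; assigned so far: [2, 3]
unit clause [-1] forces x1=F; simplify:
  drop 1 from [5, 1] -> [5]
  drop 1 from [5, 1] -> [5]
  satisfied 1 clause(s); 4 remain; assigned so far: [1, 2, 3]
unit clause [5] forces x5=T; simplify:
  drop -5 from [-4, -5] -> [-4]
  drop -5 from [-5, 4] -> [4]
  satisfied 2 clause(s); 2 remain; assigned so far: [1, 2, 3, 5]
unit clause [-4] forces x4=F; simplify:
  drop 4 from [4] -> [] (empty!)
  satisfied 1 clause(s); 1 remain; assigned so far: [1, 2, 3, 4, 5]
CONFLICT (empty clause)

Answer: 0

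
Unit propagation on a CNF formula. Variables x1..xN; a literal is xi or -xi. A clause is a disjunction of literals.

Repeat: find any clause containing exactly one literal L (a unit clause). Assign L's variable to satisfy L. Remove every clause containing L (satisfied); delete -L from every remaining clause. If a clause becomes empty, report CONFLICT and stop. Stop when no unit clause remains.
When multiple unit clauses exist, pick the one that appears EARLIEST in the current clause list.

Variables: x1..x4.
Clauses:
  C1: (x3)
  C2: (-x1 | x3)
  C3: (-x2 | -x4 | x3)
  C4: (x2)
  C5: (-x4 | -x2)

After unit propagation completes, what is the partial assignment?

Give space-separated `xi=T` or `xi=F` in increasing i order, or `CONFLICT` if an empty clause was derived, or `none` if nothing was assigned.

unit clause [3] forces x3=T; simplify:
  satisfied 3 clause(s); 2 remain; assigned so far: [3]
unit clause [2] forces x2=T; simplify:
  drop -2 from [-4, -2] -> [-4]
  satisfied 1 clause(s); 1 remain; assigned so far: [2, 3]
unit clause [-4] forces x4=F; simplify:
  satisfied 1 clause(s); 0 remain; assigned so far: [2, 3, 4]

Answer: x2=T x3=T x4=F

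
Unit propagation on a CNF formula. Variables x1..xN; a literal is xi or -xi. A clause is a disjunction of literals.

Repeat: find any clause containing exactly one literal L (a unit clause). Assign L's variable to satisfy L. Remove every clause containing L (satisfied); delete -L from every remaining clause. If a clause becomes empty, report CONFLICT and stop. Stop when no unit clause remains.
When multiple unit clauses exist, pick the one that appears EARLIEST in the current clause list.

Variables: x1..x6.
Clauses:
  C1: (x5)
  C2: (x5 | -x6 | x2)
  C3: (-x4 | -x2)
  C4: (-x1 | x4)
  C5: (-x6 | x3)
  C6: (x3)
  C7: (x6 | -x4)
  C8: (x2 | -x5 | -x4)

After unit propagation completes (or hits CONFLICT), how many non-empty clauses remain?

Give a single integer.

unit clause [5] forces x5=T; simplify:
  drop -5 from [2, -5, -4] -> [2, -4]
  satisfied 2 clause(s); 6 remain; assigned so far: [5]
unit clause [3] forces x3=T; simplify:
  satisfied 2 clause(s); 4 remain; assigned so far: [3, 5]

Answer: 4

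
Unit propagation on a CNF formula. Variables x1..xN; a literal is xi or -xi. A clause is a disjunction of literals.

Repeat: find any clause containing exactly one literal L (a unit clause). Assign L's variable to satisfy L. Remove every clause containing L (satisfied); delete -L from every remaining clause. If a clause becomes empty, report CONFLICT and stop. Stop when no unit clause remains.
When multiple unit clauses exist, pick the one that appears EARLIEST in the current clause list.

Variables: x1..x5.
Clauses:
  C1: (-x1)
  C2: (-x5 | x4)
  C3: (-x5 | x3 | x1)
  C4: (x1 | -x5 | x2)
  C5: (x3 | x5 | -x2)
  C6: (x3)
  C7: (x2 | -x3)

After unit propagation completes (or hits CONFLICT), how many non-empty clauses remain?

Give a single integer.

unit clause [-1] forces x1=F; simplify:
  drop 1 from [-5, 3, 1] -> [-5, 3]
  drop 1 from [1, -5, 2] -> [-5, 2]
  satisfied 1 clause(s); 6 remain; assigned so far: [1]
unit clause [3] forces x3=T; simplify:
  drop -3 from [2, -3] -> [2]
  satisfied 3 clause(s); 3 remain; assigned so far: [1, 3]
unit clause [2] forces x2=T; simplify:
  satisfied 2 clause(s); 1 remain; assigned so far: [1, 2, 3]

Answer: 1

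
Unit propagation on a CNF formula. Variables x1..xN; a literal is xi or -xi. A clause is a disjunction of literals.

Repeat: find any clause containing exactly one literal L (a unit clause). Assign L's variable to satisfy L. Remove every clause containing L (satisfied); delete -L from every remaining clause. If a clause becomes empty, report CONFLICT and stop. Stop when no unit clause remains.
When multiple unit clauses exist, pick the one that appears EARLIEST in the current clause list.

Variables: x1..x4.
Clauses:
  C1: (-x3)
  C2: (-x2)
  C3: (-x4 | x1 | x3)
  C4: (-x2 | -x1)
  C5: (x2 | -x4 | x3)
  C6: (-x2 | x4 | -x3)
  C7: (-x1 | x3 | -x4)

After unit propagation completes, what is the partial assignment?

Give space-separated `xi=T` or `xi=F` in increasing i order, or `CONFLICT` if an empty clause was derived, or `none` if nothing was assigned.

Answer: x2=F x3=F x4=F

Derivation:
unit clause [-3] forces x3=F; simplify:
  drop 3 from [-4, 1, 3] -> [-4, 1]
  drop 3 from [2, -4, 3] -> [2, -4]
  drop 3 from [-1, 3, -4] -> [-1, -4]
  satisfied 2 clause(s); 5 remain; assigned so far: [3]
unit clause [-2] forces x2=F; simplify:
  drop 2 from [2, -4] -> [-4]
  satisfied 2 clause(s); 3 remain; assigned so far: [2, 3]
unit clause [-4] forces x4=F; simplify:
  satisfied 3 clause(s); 0 remain; assigned so far: [2, 3, 4]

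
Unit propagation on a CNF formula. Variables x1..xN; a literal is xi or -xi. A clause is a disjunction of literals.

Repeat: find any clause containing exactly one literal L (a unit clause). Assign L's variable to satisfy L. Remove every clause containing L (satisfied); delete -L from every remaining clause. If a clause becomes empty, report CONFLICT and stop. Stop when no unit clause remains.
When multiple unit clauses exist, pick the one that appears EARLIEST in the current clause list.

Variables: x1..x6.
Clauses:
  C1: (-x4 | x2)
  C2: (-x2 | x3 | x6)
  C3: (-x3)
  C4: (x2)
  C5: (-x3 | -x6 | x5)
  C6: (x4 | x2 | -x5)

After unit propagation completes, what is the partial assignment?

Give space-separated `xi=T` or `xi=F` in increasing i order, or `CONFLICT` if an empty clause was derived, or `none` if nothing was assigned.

unit clause [-3] forces x3=F; simplify:
  drop 3 from [-2, 3, 6] -> [-2, 6]
  satisfied 2 clause(s); 4 remain; assigned so far: [3]
unit clause [2] forces x2=T; simplify:
  drop -2 from [-2, 6] -> [6]
  satisfied 3 clause(s); 1 remain; assigned so far: [2, 3]
unit clause [6] forces x6=T; simplify:
  satisfied 1 clause(s); 0 remain; assigned so far: [2, 3, 6]

Answer: x2=T x3=F x6=T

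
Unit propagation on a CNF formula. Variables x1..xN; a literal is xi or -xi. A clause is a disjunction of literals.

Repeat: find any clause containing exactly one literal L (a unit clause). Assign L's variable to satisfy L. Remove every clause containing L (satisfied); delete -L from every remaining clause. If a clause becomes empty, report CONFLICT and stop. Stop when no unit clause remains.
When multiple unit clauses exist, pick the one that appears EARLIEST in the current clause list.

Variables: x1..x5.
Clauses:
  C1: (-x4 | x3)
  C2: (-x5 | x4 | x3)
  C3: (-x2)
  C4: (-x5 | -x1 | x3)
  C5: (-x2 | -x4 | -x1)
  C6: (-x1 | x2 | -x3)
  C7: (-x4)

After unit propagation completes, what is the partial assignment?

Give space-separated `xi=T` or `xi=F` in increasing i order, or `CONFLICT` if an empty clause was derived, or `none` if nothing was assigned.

Answer: x2=F x4=F

Derivation:
unit clause [-2] forces x2=F; simplify:
  drop 2 from [-1, 2, -3] -> [-1, -3]
  satisfied 2 clause(s); 5 remain; assigned so far: [2]
unit clause [-4] forces x4=F; simplify:
  drop 4 from [-5, 4, 3] -> [-5, 3]
  satisfied 2 clause(s); 3 remain; assigned so far: [2, 4]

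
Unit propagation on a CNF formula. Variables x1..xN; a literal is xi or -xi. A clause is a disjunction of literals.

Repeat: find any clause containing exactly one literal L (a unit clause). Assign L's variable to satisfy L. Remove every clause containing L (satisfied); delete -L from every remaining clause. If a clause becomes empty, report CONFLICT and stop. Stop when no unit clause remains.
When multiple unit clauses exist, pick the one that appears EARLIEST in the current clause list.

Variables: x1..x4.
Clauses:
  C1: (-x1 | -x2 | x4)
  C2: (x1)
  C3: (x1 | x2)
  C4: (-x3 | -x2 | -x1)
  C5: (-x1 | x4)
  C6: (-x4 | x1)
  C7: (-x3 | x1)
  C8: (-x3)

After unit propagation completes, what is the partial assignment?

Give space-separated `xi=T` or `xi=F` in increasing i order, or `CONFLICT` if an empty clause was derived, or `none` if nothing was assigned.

Answer: x1=T x3=F x4=T

Derivation:
unit clause [1] forces x1=T; simplify:
  drop -1 from [-1, -2, 4] -> [-2, 4]
  drop -1 from [-3, -2, -1] -> [-3, -2]
  drop -1 from [-1, 4] -> [4]
  satisfied 4 clause(s); 4 remain; assigned so far: [1]
unit clause [4] forces x4=T; simplify:
  satisfied 2 clause(s); 2 remain; assigned so far: [1, 4]
unit clause [-3] forces x3=F; simplify:
  satisfied 2 clause(s); 0 remain; assigned so far: [1, 3, 4]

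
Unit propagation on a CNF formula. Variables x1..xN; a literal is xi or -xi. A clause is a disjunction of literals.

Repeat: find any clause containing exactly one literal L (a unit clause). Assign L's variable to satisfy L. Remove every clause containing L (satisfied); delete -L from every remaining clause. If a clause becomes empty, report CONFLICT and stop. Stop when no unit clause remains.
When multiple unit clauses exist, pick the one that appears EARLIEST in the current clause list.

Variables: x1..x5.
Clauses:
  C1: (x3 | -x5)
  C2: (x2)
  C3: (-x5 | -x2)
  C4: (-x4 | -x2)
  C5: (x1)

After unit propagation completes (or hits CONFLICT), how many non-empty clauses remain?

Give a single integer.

unit clause [2] forces x2=T; simplify:
  drop -2 from [-5, -2] -> [-5]
  drop -2 from [-4, -2] -> [-4]
  satisfied 1 clause(s); 4 remain; assigned so far: [2]
unit clause [-5] forces x5=F; simplify:
  satisfied 2 clause(s); 2 remain; assigned so far: [2, 5]
unit clause [-4] forces x4=F; simplify:
  satisfied 1 clause(s); 1 remain; assigned so far: [2, 4, 5]
unit clause [1] forces x1=T; simplify:
  satisfied 1 clause(s); 0 remain; assigned so far: [1, 2, 4, 5]

Answer: 0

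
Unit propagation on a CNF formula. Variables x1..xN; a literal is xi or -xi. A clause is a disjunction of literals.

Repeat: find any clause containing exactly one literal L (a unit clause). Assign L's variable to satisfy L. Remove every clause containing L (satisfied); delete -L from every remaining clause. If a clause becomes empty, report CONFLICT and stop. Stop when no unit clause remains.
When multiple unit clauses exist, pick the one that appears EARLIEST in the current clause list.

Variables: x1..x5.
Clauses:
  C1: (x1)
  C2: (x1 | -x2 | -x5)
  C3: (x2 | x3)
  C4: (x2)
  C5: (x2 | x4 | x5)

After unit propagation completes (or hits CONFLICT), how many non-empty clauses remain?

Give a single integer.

Answer: 0

Derivation:
unit clause [1] forces x1=T; simplify:
  satisfied 2 clause(s); 3 remain; assigned so far: [1]
unit clause [2] forces x2=T; simplify:
  satisfied 3 clause(s); 0 remain; assigned so far: [1, 2]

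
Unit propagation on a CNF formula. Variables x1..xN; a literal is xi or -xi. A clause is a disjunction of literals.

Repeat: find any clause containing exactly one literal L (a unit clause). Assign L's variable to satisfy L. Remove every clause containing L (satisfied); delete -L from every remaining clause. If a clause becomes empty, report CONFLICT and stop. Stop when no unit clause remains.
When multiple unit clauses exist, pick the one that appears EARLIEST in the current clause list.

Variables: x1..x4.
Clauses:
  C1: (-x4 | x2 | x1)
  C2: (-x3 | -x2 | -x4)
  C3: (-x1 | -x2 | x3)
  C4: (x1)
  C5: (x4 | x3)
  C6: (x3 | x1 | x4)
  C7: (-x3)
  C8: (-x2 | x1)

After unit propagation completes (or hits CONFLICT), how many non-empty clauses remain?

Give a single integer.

unit clause [1] forces x1=T; simplify:
  drop -1 from [-1, -2, 3] -> [-2, 3]
  satisfied 4 clause(s); 4 remain; assigned so far: [1]
unit clause [-3] forces x3=F; simplify:
  drop 3 from [-2, 3] -> [-2]
  drop 3 from [4, 3] -> [4]
  satisfied 2 clause(s); 2 remain; assigned so far: [1, 3]
unit clause [-2] forces x2=F; simplify:
  satisfied 1 clause(s); 1 remain; assigned so far: [1, 2, 3]
unit clause [4] forces x4=T; simplify:
  satisfied 1 clause(s); 0 remain; assigned so far: [1, 2, 3, 4]

Answer: 0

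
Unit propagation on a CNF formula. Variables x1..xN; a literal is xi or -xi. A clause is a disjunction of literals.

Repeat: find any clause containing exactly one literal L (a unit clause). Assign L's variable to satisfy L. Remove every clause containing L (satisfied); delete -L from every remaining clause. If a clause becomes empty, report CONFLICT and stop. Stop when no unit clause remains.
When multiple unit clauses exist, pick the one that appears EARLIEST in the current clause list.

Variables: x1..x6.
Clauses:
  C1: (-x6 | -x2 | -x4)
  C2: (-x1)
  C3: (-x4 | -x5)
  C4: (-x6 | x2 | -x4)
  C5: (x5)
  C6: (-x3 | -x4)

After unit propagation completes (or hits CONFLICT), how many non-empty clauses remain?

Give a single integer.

unit clause [-1] forces x1=F; simplify:
  satisfied 1 clause(s); 5 remain; assigned so far: [1]
unit clause [5] forces x5=T; simplify:
  drop -5 from [-4, -5] -> [-4]
  satisfied 1 clause(s); 4 remain; assigned so far: [1, 5]
unit clause [-4] forces x4=F; simplify:
  satisfied 4 clause(s); 0 remain; assigned so far: [1, 4, 5]

Answer: 0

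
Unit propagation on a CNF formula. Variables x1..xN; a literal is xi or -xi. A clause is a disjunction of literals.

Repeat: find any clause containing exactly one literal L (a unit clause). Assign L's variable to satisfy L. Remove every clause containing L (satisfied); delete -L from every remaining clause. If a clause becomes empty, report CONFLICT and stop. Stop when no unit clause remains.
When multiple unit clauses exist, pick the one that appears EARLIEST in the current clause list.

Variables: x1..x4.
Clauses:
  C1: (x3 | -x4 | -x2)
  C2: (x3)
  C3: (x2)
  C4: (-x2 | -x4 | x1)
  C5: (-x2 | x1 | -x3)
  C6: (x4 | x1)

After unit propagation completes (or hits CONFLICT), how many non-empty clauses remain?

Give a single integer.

Answer: 0

Derivation:
unit clause [3] forces x3=T; simplify:
  drop -3 from [-2, 1, -3] -> [-2, 1]
  satisfied 2 clause(s); 4 remain; assigned so far: [3]
unit clause [2] forces x2=T; simplify:
  drop -2 from [-2, -4, 1] -> [-4, 1]
  drop -2 from [-2, 1] -> [1]
  satisfied 1 clause(s); 3 remain; assigned so far: [2, 3]
unit clause [1] forces x1=T; simplify:
  satisfied 3 clause(s); 0 remain; assigned so far: [1, 2, 3]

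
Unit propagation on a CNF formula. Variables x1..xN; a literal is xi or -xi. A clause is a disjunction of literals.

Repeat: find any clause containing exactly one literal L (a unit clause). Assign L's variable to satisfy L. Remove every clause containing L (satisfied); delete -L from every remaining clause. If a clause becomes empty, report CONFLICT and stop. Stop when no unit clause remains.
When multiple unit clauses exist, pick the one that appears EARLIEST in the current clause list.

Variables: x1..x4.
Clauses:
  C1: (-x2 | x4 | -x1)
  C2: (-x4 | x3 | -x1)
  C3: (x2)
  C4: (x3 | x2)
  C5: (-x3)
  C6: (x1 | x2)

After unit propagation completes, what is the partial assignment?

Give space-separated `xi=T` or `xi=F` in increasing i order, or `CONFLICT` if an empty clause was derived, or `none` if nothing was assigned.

unit clause [2] forces x2=T; simplify:
  drop -2 from [-2, 4, -1] -> [4, -1]
  satisfied 3 clause(s); 3 remain; assigned so far: [2]
unit clause [-3] forces x3=F; simplify:
  drop 3 from [-4, 3, -1] -> [-4, -1]
  satisfied 1 clause(s); 2 remain; assigned so far: [2, 3]

Answer: x2=T x3=F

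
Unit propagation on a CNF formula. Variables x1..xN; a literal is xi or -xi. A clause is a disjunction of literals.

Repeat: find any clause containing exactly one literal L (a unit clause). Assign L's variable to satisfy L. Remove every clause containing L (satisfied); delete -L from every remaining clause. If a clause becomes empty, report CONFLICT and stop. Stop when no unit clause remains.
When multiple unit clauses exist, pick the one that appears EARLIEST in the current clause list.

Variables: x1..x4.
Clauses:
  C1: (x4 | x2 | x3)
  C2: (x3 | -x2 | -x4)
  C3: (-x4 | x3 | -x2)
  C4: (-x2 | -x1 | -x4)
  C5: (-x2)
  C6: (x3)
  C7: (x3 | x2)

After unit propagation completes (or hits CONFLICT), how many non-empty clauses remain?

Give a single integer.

Answer: 0

Derivation:
unit clause [-2] forces x2=F; simplify:
  drop 2 from [4, 2, 3] -> [4, 3]
  drop 2 from [3, 2] -> [3]
  satisfied 4 clause(s); 3 remain; assigned so far: [2]
unit clause [3] forces x3=T; simplify:
  satisfied 3 clause(s); 0 remain; assigned so far: [2, 3]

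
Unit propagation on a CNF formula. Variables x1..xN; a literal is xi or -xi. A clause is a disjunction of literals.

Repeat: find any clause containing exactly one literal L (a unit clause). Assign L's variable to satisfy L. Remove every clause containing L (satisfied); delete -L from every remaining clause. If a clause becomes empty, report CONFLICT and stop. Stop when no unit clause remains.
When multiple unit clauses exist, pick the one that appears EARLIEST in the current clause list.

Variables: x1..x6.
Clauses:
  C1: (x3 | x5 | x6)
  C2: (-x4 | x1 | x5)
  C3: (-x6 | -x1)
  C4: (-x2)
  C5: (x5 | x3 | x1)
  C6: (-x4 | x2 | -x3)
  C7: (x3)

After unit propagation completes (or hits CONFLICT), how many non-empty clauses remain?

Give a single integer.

unit clause [-2] forces x2=F; simplify:
  drop 2 from [-4, 2, -3] -> [-4, -3]
  satisfied 1 clause(s); 6 remain; assigned so far: [2]
unit clause [3] forces x3=T; simplify:
  drop -3 from [-4, -3] -> [-4]
  satisfied 3 clause(s); 3 remain; assigned so far: [2, 3]
unit clause [-4] forces x4=F; simplify:
  satisfied 2 clause(s); 1 remain; assigned so far: [2, 3, 4]

Answer: 1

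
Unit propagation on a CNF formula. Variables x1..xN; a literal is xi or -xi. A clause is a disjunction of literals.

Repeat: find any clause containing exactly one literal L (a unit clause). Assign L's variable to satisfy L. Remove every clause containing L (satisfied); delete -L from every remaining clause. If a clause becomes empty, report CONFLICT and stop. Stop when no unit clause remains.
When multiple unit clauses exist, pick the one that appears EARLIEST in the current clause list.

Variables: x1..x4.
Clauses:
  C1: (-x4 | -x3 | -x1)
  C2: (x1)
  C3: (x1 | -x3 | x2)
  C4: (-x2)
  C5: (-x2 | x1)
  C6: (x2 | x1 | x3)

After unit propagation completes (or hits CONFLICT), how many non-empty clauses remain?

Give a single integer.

unit clause [1] forces x1=T; simplify:
  drop -1 from [-4, -3, -1] -> [-4, -3]
  satisfied 4 clause(s); 2 remain; assigned so far: [1]
unit clause [-2] forces x2=F; simplify:
  satisfied 1 clause(s); 1 remain; assigned so far: [1, 2]

Answer: 1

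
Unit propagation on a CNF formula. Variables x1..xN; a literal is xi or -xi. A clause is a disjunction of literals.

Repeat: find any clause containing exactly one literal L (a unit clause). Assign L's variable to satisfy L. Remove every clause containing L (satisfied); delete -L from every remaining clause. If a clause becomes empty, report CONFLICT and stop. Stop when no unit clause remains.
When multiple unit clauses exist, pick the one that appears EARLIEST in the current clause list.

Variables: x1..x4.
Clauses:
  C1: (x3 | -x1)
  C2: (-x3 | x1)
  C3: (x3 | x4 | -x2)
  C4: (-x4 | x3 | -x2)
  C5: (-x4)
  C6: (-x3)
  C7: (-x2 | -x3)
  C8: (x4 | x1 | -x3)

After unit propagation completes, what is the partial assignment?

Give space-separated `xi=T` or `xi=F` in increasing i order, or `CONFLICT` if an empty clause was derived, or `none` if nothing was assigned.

Answer: x1=F x2=F x3=F x4=F

Derivation:
unit clause [-4] forces x4=F; simplify:
  drop 4 from [3, 4, -2] -> [3, -2]
  drop 4 from [4, 1, -3] -> [1, -3]
  satisfied 2 clause(s); 6 remain; assigned so far: [4]
unit clause [-3] forces x3=F; simplify:
  drop 3 from [3, -1] -> [-1]
  drop 3 from [3, -2] -> [-2]
  satisfied 4 clause(s); 2 remain; assigned so far: [3, 4]
unit clause [-1] forces x1=F; simplify:
  satisfied 1 clause(s); 1 remain; assigned so far: [1, 3, 4]
unit clause [-2] forces x2=F; simplify:
  satisfied 1 clause(s); 0 remain; assigned so far: [1, 2, 3, 4]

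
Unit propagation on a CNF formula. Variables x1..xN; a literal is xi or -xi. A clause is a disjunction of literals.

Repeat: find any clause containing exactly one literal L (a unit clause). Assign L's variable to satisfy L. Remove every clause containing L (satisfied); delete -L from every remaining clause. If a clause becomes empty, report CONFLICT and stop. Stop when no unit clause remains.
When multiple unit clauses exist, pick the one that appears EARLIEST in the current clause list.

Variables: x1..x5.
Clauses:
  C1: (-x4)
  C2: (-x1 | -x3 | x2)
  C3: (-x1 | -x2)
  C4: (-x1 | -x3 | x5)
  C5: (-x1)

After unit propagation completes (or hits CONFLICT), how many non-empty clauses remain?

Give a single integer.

unit clause [-4] forces x4=F; simplify:
  satisfied 1 clause(s); 4 remain; assigned so far: [4]
unit clause [-1] forces x1=F; simplify:
  satisfied 4 clause(s); 0 remain; assigned so far: [1, 4]

Answer: 0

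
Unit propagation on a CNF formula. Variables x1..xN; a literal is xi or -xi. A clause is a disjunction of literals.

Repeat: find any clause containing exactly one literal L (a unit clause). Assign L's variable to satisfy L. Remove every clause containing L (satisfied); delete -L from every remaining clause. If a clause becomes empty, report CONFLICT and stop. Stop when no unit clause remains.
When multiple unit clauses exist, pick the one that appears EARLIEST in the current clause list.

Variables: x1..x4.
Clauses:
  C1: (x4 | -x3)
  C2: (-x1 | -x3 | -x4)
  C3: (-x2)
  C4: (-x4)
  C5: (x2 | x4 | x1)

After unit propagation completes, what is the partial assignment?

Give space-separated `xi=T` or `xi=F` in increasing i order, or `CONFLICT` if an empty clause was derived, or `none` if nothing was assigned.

unit clause [-2] forces x2=F; simplify:
  drop 2 from [2, 4, 1] -> [4, 1]
  satisfied 1 clause(s); 4 remain; assigned so far: [2]
unit clause [-4] forces x4=F; simplify:
  drop 4 from [4, -3] -> [-3]
  drop 4 from [4, 1] -> [1]
  satisfied 2 clause(s); 2 remain; assigned so far: [2, 4]
unit clause [-3] forces x3=F; simplify:
  satisfied 1 clause(s); 1 remain; assigned so far: [2, 3, 4]
unit clause [1] forces x1=T; simplify:
  satisfied 1 clause(s); 0 remain; assigned so far: [1, 2, 3, 4]

Answer: x1=T x2=F x3=F x4=F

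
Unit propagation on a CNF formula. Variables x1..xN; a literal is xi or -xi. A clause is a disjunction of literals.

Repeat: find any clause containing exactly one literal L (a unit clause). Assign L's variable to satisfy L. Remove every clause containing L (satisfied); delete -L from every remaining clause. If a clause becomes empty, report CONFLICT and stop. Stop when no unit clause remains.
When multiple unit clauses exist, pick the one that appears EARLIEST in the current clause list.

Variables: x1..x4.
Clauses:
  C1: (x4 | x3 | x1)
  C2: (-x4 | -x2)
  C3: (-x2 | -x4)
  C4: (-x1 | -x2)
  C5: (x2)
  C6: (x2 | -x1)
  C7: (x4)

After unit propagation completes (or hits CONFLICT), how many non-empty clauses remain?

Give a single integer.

unit clause [2] forces x2=T; simplify:
  drop -2 from [-4, -2] -> [-4]
  drop -2 from [-2, -4] -> [-4]
  drop -2 from [-1, -2] -> [-1]
  satisfied 2 clause(s); 5 remain; assigned so far: [2]
unit clause [-4] forces x4=F; simplify:
  drop 4 from [4, 3, 1] -> [3, 1]
  drop 4 from [4] -> [] (empty!)
  satisfied 2 clause(s); 3 remain; assigned so far: [2, 4]
CONFLICT (empty clause)

Answer: 2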